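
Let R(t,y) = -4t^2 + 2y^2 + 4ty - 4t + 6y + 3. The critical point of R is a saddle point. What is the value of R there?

∂R/∂t = -8t + 4y - 4 = 0 and ∂R/∂y = 4t + 4y + 6 = 0, so (t, y) = (-5/6, -2/3).
The Hessian has R_{tt} = -8, R_{yy} = 4, R_{ty} = 4, giving D = -48 < 0, so the point is a saddle point.
R(-5/6, -2/3) = 8/3.

8/3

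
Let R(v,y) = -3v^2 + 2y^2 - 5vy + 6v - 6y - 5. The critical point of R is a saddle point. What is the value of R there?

∂R/∂v = -6v - 5y + 6 = 0 and ∂R/∂y = -5v + 4y - 6 = 0, so (v, y) = (-6/49, 66/49).
The Hessian has R_{vv} = -6, R_{yy} = 4, R_{vy} = -5, giving D = -49 < 0, so the point is a saddle point.
R(-6/49, 66/49) = -461/49.

-461/49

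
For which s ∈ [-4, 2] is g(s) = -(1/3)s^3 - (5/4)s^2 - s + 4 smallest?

2

Differentiating, g'(s) = -s^2 - (5/2)s - 1; which vanishes at s = -2 and s = -1/2.
Candidates: g(-4) = 28/3, g(-2) = 11/3, g(-1/2) = 203/48, g(2) = -17/3.
The minimum over the interval is -17/3, attained at s = 2.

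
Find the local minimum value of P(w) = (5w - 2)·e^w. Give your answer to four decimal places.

-2.7441

P'(w) = 5·e^w + (5w - 2)·1·e^w = (5w + 3)·e^w. Since e^w > 0, the only critical point is w = -3/5.
P''(-3/5) has the same sign as 5 > 0, so this is a local minimum.
P(-3/5) = (-5)·e^(-3/5) ≈ -2.7441.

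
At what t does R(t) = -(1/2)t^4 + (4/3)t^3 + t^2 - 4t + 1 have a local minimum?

R'(t) = -2t^3 + 4t^2 + 2t - 4. Setting R'(t) = 0 gives t ∈ {-1, 1, 2}.
Since R''(t) = -6t^2 + 8t + 2, we get R''(-1) = -12 < 0 ⇒ local maximum; R''(1) = 4 > 0 ⇒ local minimum; R''(2) = -6 < 0 ⇒ local maximum.
The local minimum is R(1) = -7/6.

1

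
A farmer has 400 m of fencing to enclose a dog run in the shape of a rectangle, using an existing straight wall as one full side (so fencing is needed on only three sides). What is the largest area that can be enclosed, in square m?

20000

Let the sides perpendicular to the wall have length x and the parallel side y, so 2x + y = 400 and the area is A = xy = x(400 − 2x).
A'(x) = 400 − 4x = 0 gives x = 100, and A''(x) = −4 < 0 confirms a maximum.
Then y = 400 − 2·100 = 200 and A = 20000.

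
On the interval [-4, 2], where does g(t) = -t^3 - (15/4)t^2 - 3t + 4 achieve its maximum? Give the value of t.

g'(t) = -3t^2 - (15/2)t - 3, which vanishes at t = -2 and t = -1/2.
Compare values at every candidate in [-4, 2]: g(-4) = 20; g(-2) = 3; g(-1/2) = 75/16; g(2) = -25.
So the maximum is g(-4) = 20.

-4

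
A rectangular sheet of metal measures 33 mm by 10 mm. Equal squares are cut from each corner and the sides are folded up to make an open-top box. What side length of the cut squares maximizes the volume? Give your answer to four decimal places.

2.2819

With cut size x, the volume is V(x) = x(33 − 2x)(10 − 2x) for 0 < x < 5.
V'(x) = 12x^2 − 172x + 330. Setting V'(x) = 0 gives x ≈ 2.2819 (the root in (0, 5)).
V''(x) = 24x − 172 is negative there, so this is the maximum; V ≈ 352.7472.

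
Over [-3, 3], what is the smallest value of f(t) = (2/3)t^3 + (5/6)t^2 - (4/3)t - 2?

Differentiating, f'(t) = 2t^2 + (5/3)t - 4/3; which vanishes at t = -4/3 and t = 1/2.
Evaluating at the critical points and endpoints: f(-3) = -17/2, f(-4/3) = -26/81, f(1/2) = -19/8, f(3) = 39/2.
So the minimum is f(-3) = -17/2.

-17/2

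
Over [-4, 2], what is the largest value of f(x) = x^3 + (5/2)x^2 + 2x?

The derivative is 3x^2 + 5x + 2, which vanishes at x = -1 and x = -2/3.
Candidates: f(-4) = -32,  f(-1) = -1/2,  f(-2/3) = -14/27,  f(2) = 22.
The maximum over the interval is 22, attained at x = 2.

22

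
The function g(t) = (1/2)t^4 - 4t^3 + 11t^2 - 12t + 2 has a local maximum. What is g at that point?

-2

Critical points: g'(t) = 2t^3 - 12t^2 + 22t - 12 vanishes at t = 1, 2, 3.
Second-derivative test with g''(t) = 6t^2 - 24t + 22: g''(1) = 4 > 0 ⇒ local minimum; g''(2) = -2 < 0 ⇒ local maximum; g''(3) = 4 > 0 ⇒ local minimum.
The local maximum is g(2) = -2.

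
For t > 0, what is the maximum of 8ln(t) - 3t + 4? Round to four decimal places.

f'(t) = 8/t − 3 = 0 gives t = 8/3.
f''(t) = -8/t², which is negative for t > 0, so this is a local maximum.
f(8/3) = 8·ln(8/3) - 8 + 4 ≈ 3.8466.

3.8466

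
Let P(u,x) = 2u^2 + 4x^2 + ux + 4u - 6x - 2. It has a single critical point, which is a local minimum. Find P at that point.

∂P/∂u = 4u + x + 4 = 0 and ∂P/∂x = u + 8x - 6 = 0, so (u, x) = (-38/31, 28/31).
The Hessian has P_{uu} = 4, P_{xx} = 8, P_{ux} = 1, giving D = 31 > 0 with P_{uu} > 0, so the point is a local minimum.
P(-38/31, 28/31) = -222/31.

-222/31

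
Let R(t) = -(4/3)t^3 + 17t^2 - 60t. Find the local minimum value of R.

R'(t) = -4t^2 + 34t - 60. Setting R'(t) = 0 gives t ∈ {5/2, 6}.
Since R''(t) = -8t + 34, we get R''(5/2) = 14 > 0 ⇒ local minimum; R''(6) = -14 < 0 ⇒ local maximum.
The local minimum is R(5/2) = -775/12.

-775/12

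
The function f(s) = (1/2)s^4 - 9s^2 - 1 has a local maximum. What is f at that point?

-1

Critical points: f'(s) = 2s^3 - 18s vanishes at s = -3, 0, 3.
Since f''(s) = 6s^2 - 18, we get f''(-3) = 36 > 0 ⇒ local minimum; f''(0) = -18 < 0 ⇒ local maximum; f''(3) = 36 > 0 ⇒ local minimum.
So the local maximum value is f(0) = -1.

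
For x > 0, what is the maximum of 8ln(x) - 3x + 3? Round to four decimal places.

P'(x) = 8/x − 3 = 0 gives x = 8/3.
P''(x) = -8/x², which is negative for x > 0, so this is a local maximum.
P(8/3) = 8·ln(8/3) - 8 + 3 ≈ 2.8466.

2.8466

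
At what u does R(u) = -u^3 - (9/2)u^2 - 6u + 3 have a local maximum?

R'(u) = -3u^2 - 9u - 6. Setting R'(u) = 0 gives u ∈ {-2, -1}.
Since R''(u) = -6u - 9, we get R''(-2) = 3 > 0 ⇒ local minimum; R''(-1) = -3 < 0 ⇒ local maximum.
The local maximum is R(-1) = 11/2.

-1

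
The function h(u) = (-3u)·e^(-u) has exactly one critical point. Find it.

Differentiating with the product rule gives h'(u) = (3u - 3)·e^(-u). Since e^(-u) > 0, the only critical point is u = 1.
h''(1) has the same sign as 3 > 0, so this is a local minimum.
h(1) = (-3)·e^(-1) ≈ -1.1036.

1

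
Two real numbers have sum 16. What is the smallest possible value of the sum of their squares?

With a + b = 16, a^2 + b^2 = a^2 + (16 − a)^2.
The derivative 2a − 2(16 − a) = 4a − 32 vanishes at a = 8; second derivative 4 > 0, a minimum.
The minimum is 2·(8)^2 = 128.

128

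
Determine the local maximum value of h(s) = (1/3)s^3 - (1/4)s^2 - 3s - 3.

h'(s) = s^2 - (1/2)s - 3 = 0 at s = -3/2, 2.
h''(s) = 2s - 1/2. h''(-3/2) = -7/2 < 0 ⇒ local maximum; h''(2) = 7/2 > 0 ⇒ local minimum.
So the local maximum value is h(-3/2) = -3/16.

-3/16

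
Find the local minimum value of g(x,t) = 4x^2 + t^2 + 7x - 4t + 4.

∂g/∂x = 8x + 7 = 0 and ∂g/∂t = 2t - 4 = 0, so (x, t) = (-7/8, 2).
The Hessian has g_{xx} = 8, g_{tt} = 2, g_{xt} = 0, giving D = 16 > 0 with g_{xx} > 0, so the point is a local minimum.
g(-7/8, 2) = -49/16.

-49/16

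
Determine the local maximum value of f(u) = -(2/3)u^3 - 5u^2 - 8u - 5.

f'(u) = -2u^2 - 10u - 8. Setting f'(u) = 0 gives u ∈ {-4, -1}.
Since f''(u) = -4u - 10, we get f''(-4) = 6 > 0 ⇒ local minimum; f''(-1) = -6 < 0 ⇒ local maximum.
Thus f has its local maximum at u = -1, with value -4/3.

-4/3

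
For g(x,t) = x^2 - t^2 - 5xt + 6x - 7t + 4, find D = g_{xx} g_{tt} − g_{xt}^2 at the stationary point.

∂g/∂x = 2x - 5t + 6 = 0 and ∂g/∂t = -5x - 2t - 7 = 0, so (x, t) = (-47/29, 16/29).
The Hessian has g_{xx} = 2, g_{tt} = -2, g_{xt} = -5, giving D = -29 < 0, so the point is a saddle point.
D = (2)·(-2) − (-5)^2 = -29.

-29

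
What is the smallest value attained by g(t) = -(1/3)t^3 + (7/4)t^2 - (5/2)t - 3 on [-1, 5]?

-161/12

The derivative is -t^2 + (7/2)t - 5/2, which vanishes at t = 1 and t = 5/2.
Compare values at every candidate in [-1, 5]: g(-1) = 19/12; g(1) = -49/12; g(5/2) = -169/48; g(5) = -161/12.
Hence the absolute minimum is -161/12 at t = 5.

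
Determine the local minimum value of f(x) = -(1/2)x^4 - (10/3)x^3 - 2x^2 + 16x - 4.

f'(x) = -2x^3 - 10x^2 - 4x + 16. Setting f'(x) = 0 gives x ∈ {-4, -2, 1}.
f''(x) = -6x^2 - 20x - 4. f''(-4) = -20 < 0 ⇒ local maximum; f''(-2) = 12 > 0 ⇒ local minimum; f''(1) = -30 < 0 ⇒ local maximum.
The local minimum is f(-2) = -76/3.

-76/3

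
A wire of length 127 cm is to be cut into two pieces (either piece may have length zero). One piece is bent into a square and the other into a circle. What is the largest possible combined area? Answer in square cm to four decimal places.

Let x be the length used for the square. Square side x/4; circle radius (127−x)/(2π).
A(x) = (x/4)² + π·((127−x)/(2π))² = x²/16 + (127−x)²/(4π) for 0 ≤ x ≤ 127. A'(x) = x/8 − (127−x)/(2π) = 0 gives x = 4·127/(π+4) ≈ 71.1326.
A'' > 0, so the interior critical point is a minimum; the maximum is at an endpoint. A(0) = 1283.5050 and A(127) = 1008.0625, so the largest area is 1283.5050.

1283.5050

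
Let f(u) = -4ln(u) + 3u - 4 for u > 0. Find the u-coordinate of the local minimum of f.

f'(u) = -4/u + 3 = 0 gives u = 4/3.
f''(u) = 4/u², which is positive for u > 0, so this is a local minimum.
f(4/3) = -4·ln(4/3) + 4 - 4 ≈ -1.1507.

4/3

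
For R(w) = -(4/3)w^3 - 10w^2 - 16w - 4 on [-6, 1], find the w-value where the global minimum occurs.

1

Differentiating, R'(w) = -4w^2 - 20w - 16; which vanishes at w = -4 and w = -1.
Compare values at every candidate in [-6, 1]: R(-6) = 20,  R(-4) = -44/3,  R(-1) = 10/3,  R(1) = -94/3.
The minimum over the interval is -94/3, attained at w = 1.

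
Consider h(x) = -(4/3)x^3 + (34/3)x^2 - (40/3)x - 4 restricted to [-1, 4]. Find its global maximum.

116/3

Differentiating, h'(x) = -4x^2 + (68/3)x - 40/3; whose only zero in [-1, 4] is x = 2/3.
Candidates: h(-1) = 22, h(2/3) = -668/81, h(4) = 116/3.
The maximum over the interval is 116/3, attained at x = 4.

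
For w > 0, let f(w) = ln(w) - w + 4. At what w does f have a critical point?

f'(w) = 1/w − 1 = 0 gives w = 1.
f''(w) = -1/w², which is negative for w > 0, so this is a local maximum.
f(1) = 1·ln(1) - 1 + 4 ≈ 3.0000.

1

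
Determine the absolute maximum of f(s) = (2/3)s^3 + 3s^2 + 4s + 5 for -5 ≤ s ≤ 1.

The derivative is 2s^2 + 6s + 4, which vanishes at s = -2 and s = -1.
Candidates: f(-5) = -70/3, f(-2) = 11/3, f(-1) = 10/3, f(1) = 38/3.
Hence the absolute maximum is 38/3 at s = 1.

38/3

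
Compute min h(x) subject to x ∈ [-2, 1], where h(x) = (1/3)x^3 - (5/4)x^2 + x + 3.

-20/3

The derivative is x^2 - (5/2)x + 1, whose only zero in [-2, 1] is x = 1/2.
Compare values at every candidate in [-2, 1]: h(-2) = -20/3, h(1/2) = 155/48, h(1) = 37/12.
Hence the absolute minimum is -20/3 at x = -2.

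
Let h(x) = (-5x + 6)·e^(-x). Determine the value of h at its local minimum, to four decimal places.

-0.5540

Differentiating with the product rule gives h'(x) = (5x - 11)·e^(-x). Since e^(-x) > 0, the only critical point is x = 11/5.
h''(11/5) has the same sign as 5 > 0, so this is a local minimum.
h(11/5) = (-5)·e^(-11/5) ≈ -0.5540.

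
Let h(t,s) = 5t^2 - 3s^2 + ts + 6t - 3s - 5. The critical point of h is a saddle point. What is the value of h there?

-350/61

∂h/∂t = 10t + s + 6 = 0 and ∂h/∂s = t - 6s - 3 = 0, so (t, s) = (-33/61, -36/61).
The Hessian has h_{tt} = 10, h_{ss} = -6, h_{ts} = 1, giving D = -61 < 0, so the point is a saddle point.
h(-33/61, -36/61) = -350/61.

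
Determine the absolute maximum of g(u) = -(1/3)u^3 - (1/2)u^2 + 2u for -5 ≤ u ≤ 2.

Differentiating, g'(u) = -u^2 - u + 2; which vanishes at u = -2 and u = 1.
Evaluating at the critical points and endpoints: g(-5) = 115/6,  g(-2) = -10/3,  g(1) = 7/6,  g(2) = -2/3.
The maximum over the interval is 115/6, attained at u = -5.

115/6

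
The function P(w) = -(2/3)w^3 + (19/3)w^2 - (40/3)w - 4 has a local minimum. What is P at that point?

-980/81

P'(w) = -2w^2 + (38/3)w - 40/3. Setting P'(w) = 0 gives w ∈ {4/3, 5}.
Second-derivative test with P''(w) = -4w + 38/3: P''(4/3) = 22/3 > 0 ⇒ local minimum; P''(5) = -22/3 < 0 ⇒ local maximum.
The local minimum is P(4/3) = -980/81.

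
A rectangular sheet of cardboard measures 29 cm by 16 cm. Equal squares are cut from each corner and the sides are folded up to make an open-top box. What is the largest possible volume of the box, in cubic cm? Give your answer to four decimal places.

694.8503

With cut size x, the volume is V(x) = x(29 − 2x)(16 − 2x) for 0 < x < 8.
V'(x) = 12x^2 − 180x + 464. Setting V'(x) = 0 gives x ≈ 3.3068 (the root in (0, 8)).
V''(x) = 24x − 180 is negative there, so this is the maximum; V ≈ 694.8503.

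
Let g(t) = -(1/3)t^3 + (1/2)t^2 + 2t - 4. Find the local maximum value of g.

-2/3

g'(t) = -t^2 + t + 2 = 0 at t = -1, 2.
Second-derivative test with g''(t) = -2t + 1: g''(-1) = 3 > 0 ⇒ local minimum; g''(2) = -3 < 0 ⇒ local maximum.
So the local maximum value is g(2) = -2/3.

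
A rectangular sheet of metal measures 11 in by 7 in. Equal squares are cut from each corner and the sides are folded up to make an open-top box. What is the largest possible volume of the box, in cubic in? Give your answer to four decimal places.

With cut size x, the volume is V(x) = x(11 − 2x)(7 − 2x) for 0 < x < 3.5.
V'(x) = 12x^2 − 72x + 77. Setting V'(x) = 0 gives x ≈ 1.3927 (the root in (0, 3.5)).
V''(x) = 24x − 72 is negative there, so this is the maximum; V ≈ 48.2170.

48.2170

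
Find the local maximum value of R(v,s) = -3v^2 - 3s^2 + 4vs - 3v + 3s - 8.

∂R/∂v = -6v + 4s - 3 = 0 and ∂R/∂s = 4v - 6s + 3 = 0, so (v, s) = (-3/10, 3/10).
The Hessian has R_{vv} = -6, R_{ss} = -6, R_{vs} = 4, giving D = 20 > 0 with R_{vv} < 0, so the point is a local maximum.
R(-3/10, 3/10) = -71/10.

-71/10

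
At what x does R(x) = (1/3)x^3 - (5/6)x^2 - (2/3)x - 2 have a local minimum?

2

R'(x) = x^2 - (5/3)x - 2/3 = 0 at x = -1/3, 2.
R''(x) = 2x - 5/3. R''(-1/3) = -7/3 < 0 ⇒ local maximum; R''(2) = 7/3 > 0 ⇒ local minimum.
Thus R has its local minimum at x = 2, with value -4.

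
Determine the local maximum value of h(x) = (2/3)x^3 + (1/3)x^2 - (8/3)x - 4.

-116/81

h'(x) = 2x^2 + (2/3)x - 8/3. Setting h'(x) = 0 gives x ∈ {-4/3, 1}.
Second-derivative test with h''(x) = 4x + 2/3: h''(-4/3) = -14/3 < 0 ⇒ local maximum; h''(1) = 14/3 > 0 ⇒ local minimum.
Thus h has its local maximum at x = -4/3, with value -116/81.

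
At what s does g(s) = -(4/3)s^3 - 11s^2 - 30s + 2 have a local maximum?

g'(s) = -4s^2 - 22s - 30 = 0 at s = -3, -5/2.
g''(s) = -8s - 22. g''(-3) = 2 > 0 ⇒ local minimum; g''(-5/2) = -2 < 0 ⇒ local maximum.
The local maximum is g(-5/2) = 349/12.

-5/2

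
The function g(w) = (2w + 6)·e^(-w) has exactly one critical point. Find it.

By the product rule, g'(w) = (-2w - 4)·e^(-w). Since e^(-w) > 0, the only critical point is w = -2.
g''(-2) has the same sign as -2 < 0, so this is a local maximum.
g(-2) = (2)·e^(2) ≈ 14.7781.

-2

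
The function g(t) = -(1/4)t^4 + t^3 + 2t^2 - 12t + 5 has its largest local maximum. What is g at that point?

Critical points: g'(t) = -t^3 + 3t^2 + 4t - 12 vanishes at t = -2, 2, 3.
Since g''(t) = -3t^2 + 6t + 4, we get g''(-2) = -20 < 0 ⇒ local maximum; g''(2) = 4 > 0 ⇒ local minimum; g''(3) = -5 < 0 ⇒ local maximum.
The largest local maximum is g(-2) = 25.

25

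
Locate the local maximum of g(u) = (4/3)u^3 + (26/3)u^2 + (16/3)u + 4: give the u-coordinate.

Critical points: g'(u) = 4u^2 + (52/3)u + 16/3 vanishes at u = -4, -1/3.
Since g''(u) = 8u + 52/3, we get g''(-4) = -44/3 < 0 ⇒ local maximum; g''(-1/3) = 44/3 > 0 ⇒ local minimum.
Thus g has its local maximum at u = -4, with value 36.

-4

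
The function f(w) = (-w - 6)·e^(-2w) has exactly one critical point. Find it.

-11/2

Differentiating with the product rule gives f'(w) = (2w + 11)·e^(-2w). Since e^(-2w) > 0, the only critical point is w = -11/2.
f''(-11/2) has the same sign as 2 > 0, so this is a local minimum.
f(-11/2) = (-1/2)·e^(11) ≈ -29937.0709.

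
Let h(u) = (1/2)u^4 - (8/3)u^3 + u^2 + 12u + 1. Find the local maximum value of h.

47/3

h'(u) = 2u^3 - 8u^2 + 2u + 12 = 0 at u = -1, 2, 3.
Second-derivative test with h''(u) = 6u^2 - 16u + 2: h''(-1) = 24 > 0 ⇒ local minimum; h''(2) = -6 < 0 ⇒ local maximum; h''(3) = 8 > 0 ⇒ local minimum.
So the local maximum value is h(2) = 47/3.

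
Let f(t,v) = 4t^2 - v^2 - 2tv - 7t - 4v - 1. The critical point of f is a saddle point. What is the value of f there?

51/20

∂f/∂t = 8t - 2v - 7 = 0 and ∂f/∂v = -2t - 2v - 4 = 0, so (t, v) = (3/10, -23/10).
The Hessian has f_{tt} = 8, f_{vv} = -2, f_{tv} = -2, giving D = -20 < 0, so the point is a saddle point.
f(3/10, -23/10) = 51/20.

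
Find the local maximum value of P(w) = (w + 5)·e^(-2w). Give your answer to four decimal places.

By the product rule, P'(w) = (-2w - 9)·e^(-2w). Since e^(-2w) > 0, the only critical point is w = -9/2.
P''(-9/2) has the same sign as -2 < 0, so this is a local maximum.
P(-9/2) = (1/2)·e^(9) ≈ 4051.5420.

4051.5420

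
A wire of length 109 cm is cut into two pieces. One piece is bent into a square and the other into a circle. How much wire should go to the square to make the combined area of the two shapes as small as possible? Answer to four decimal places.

61.0508

Let x be the length used for the square. Square side x/4; circle radius (109−x)/(2π).
A(x) = (x/4)² + π·((109−x)/(2π))² = x²/16 + (109−x)²/(4π) for 0 ≤ x ≤ 109. A'(x) = x/8 − (109−x)/(2π) = 0 gives x = 4·109/(π+4) ≈ 61.0508.
A'' = 1/8 + 1/(2π) > 0, so this gives the minimum combined area; x ≈ 61.0508 cm to the square.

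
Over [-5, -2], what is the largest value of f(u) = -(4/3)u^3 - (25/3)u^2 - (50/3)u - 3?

116/3

f'(u) = -4u^2 - (50/3)u - 50/3, whose only zero in [-5, -2] is u = -5/2.
Candidates: f(-5) = 116/3,  f(-5/2) = 89/12,  f(-2) = 23/3.
Hence the absolute maximum is 116/3 at u = -5.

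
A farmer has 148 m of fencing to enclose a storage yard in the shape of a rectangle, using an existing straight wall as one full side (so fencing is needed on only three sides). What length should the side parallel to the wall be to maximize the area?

74

Let the sides perpendicular to the wall have length x and the parallel side y, so 2x + y = 148 and the area is A = xy = x(148 − 2x).
A'(x) = 148 − 4x = 0 gives x = 37, and A''(x) = −4 < 0 confirms a maximum.
Then y = 148 − 2·37 = 74 and A = 2738.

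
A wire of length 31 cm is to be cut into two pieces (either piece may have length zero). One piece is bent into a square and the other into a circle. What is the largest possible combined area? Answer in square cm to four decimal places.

Let x be the length used for the square. Square side x/4; circle radius (31−x)/(2π).
A(x) = (x/4)² + π·((31−x)/(2π))² = x²/16 + (31−x)²/(4π) for 0 ≤ x ≤ 31. A'(x) = x/8 − (31−x)/(2π) = 0 gives x = 4·31/(π+4) ≈ 17.3631.
A'' > 0, so the interior critical point is a minimum; the maximum is at an endpoint. A(0) = 76.4740 and A(31) = 60.0625, so the largest area is 76.4740.

76.4740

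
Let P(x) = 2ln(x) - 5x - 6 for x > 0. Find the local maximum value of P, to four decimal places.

P'(x) = 2/x − 5 = 0 gives x = 2/5.
P''(x) = -2/x², which is negative for x > 0, so this is a local maximum.
P(2/5) = 2·ln(2/5) - 2 - 6 ≈ -9.8326.

-9.8326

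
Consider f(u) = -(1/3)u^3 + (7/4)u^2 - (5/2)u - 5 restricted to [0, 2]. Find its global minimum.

-73/12

The derivative is -u^2 + (7/2)u - 5/2, whose only zero in [0, 2] is u = 1.
Evaluating at the critical points and endpoints: f(0) = -5, f(1) = -73/12, f(2) = -17/3.
So the minimum is f(1) = -73/12.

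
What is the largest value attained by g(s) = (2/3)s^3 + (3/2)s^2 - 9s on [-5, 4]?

92/3

The derivative is 2s^2 + 3s - 9, which vanishes at s = -3 and s = 3/2.
Compare values at every candidate in [-5, 4]: g(-5) = -5/6; g(-3) = 45/2; g(3/2) = -63/8; g(4) = 92/3.
The maximum over the interval is 92/3, attained at s = 4.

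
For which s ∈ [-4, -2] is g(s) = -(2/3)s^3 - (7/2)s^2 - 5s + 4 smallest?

-5/2

Differentiating, g'(s) = -2s^2 - 7s - 5; whose only zero in [-4, -2] is s = -5/2.
Compare values at every candidate in [-4, -2]: g(-4) = 32/3; g(-5/2) = 121/24; g(-2) = 16/3.
The minimum over the interval is 121/24, attained at s = -5/2.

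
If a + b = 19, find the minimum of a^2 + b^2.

With a + b = 19, a^2 + b^2 = a^2 + (19 − a)^2.
The derivative 2a − 2(19 − a) = 4a − 38 vanishes at a = 19/2; second derivative 4 > 0, a minimum.
The minimum is 2·(19/2)^2 = 361/2.

361/2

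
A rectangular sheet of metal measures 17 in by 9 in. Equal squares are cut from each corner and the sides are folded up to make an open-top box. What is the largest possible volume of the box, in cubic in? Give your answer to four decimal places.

With cut size x, the volume is V(x) = x(17 − 2x)(9 − 2x) for 0 < x < 4.5.
V'(x) = 12x^2 − 104x + 153. Setting V'(x) = 0 gives x ≈ 1.8782 (the root in (0, 4.5)).
V''(x) = 24x − 104 is negative there, so this is the maximum; V ≈ 130.4300.

130.4300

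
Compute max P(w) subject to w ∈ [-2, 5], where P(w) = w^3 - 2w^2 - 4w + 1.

The derivative is 3w^2 - 4w - 4, which vanishes at w = -2/3 and w = 2.
Compare values at every candidate in [-2, 5]: P(-2) = -7; P(-2/3) = 67/27; P(2) = -7; P(5) = 56.
The maximum over the interval is 56, attained at w = 5.

56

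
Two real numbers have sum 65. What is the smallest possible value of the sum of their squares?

With a + b = 65, a^2 + b^2 = a^2 + (65 − a)^2.
The derivative 2a − 2(65 − a) = 4a − 130 vanishes at a = 65/2; second derivative 4 > 0, a minimum.
The minimum is 2·(65/2)^2 = 4225/2.

4225/2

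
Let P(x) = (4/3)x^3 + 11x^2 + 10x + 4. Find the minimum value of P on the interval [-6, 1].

Differentiating, P'(x) = 4x^2 + 22x + 10; which vanishes at x = -5 and x = -1/2.
Compare values at every candidate in [-6, 1]: P(-6) = 52,  P(-5) = 187/3,  P(-1/2) = 19/12,  P(1) = 79/3.
The minimum over the interval is 19/12, attained at x = -1/2.

19/12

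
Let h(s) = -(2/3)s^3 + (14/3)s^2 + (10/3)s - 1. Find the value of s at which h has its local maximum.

5

h'(s) = -2s^2 + (28/3)s + 10/3. Setting h'(s) = 0 gives s ∈ {-1/3, 5}.
Since h''(s) = -4s + 28/3, we get h''(-1/3) = 32/3 > 0 ⇒ local minimum; h''(5) = -32/3 < 0 ⇒ local maximum.
Thus h has its local maximum at s = 5, with value 49.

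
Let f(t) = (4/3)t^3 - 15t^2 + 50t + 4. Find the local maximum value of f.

Critical points: f'(t) = 4t^2 - 30t + 50 vanishes at t = 5/2, 5.
f''(t) = 8t - 30. f''(5/2) = -10 < 0 ⇒ local maximum; f''(5) = 10 > 0 ⇒ local minimum.
Thus f has its local maximum at t = 5/2, with value 673/12.

673/12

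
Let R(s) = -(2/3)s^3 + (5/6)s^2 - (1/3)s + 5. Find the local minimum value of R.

803/162

Critical points: R'(s) = -2s^2 + (5/3)s - 1/3 vanishes at s = 1/3, 1/2.
Since R''(s) = -4s + 5/3, we get R''(1/3) = 1/3 > 0 ⇒ local minimum; R''(1/2) = -1/3 < 0 ⇒ local maximum.
So the local minimum value is R(1/3) = 803/162.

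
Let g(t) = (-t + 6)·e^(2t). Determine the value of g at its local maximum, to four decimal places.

29937.0709

By the product rule, g'(t) = (-2t + 11)·e^(2t). Since e^(2t) > 0, the only critical point is t = 11/2.
g''(11/2) has the same sign as -2 < 0, so this is a local maximum.
g(11/2) = (1/2)·e^(11) ≈ 29937.0709.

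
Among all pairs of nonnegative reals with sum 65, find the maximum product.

4225/4

With x + y = 65, the product is P(x) = x(65 − x).
P'(x) = 65 − 2x = 0 gives x = 65/2; P'' = −2 < 0, so this is the maximum.
P = 65/2·65/2 = 4225/4.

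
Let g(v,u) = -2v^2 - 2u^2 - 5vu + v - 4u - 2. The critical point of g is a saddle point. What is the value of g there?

-8

∂g/∂v = -4v - 5u + 1 = 0 and ∂g/∂u = -5v - 4u - 4 = 0, so (v, u) = (-8/3, 7/3).
The Hessian has g_{vv} = -4, g_{uu} = -4, g_{vu} = -5, giving D = -9 < 0, so the point is a saddle point.
g(-8/3, 7/3) = -8.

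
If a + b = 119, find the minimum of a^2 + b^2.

With a + b = 119, a^2 + b^2 = a^2 + (119 − a)^2.
The derivative 2a − 2(119 − a) = 4a − 238 vanishes at a = 119/2; second derivative 4 > 0, a minimum.
The minimum is 2·(119/2)^2 = 14161/2.

14161/2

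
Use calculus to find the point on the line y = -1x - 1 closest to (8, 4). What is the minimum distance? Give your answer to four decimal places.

Minimize D(x)^2 = (x - 8)^2 + (-x - 5)^2.
d/dx[D^2] = 2(x - 8) + 2·(-1)·(-x - 5) = 0 ⇒ x = 3/2.
Then y = -5/2 and the distance is √(169/2) ≈ 9.1924.

9.1924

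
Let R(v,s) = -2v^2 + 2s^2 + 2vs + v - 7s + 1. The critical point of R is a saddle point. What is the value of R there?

-31/10

∂R/∂v = -4v + 2s + 1 = 0 and ∂R/∂s = 2v + 4s - 7 = 0, so (v, s) = (9/10, 13/10).
The Hessian has R_{vv} = -4, R_{ss} = 4, R_{vs} = 2, giving D = -20 < 0, so the point is a saddle point.
R(9/10, 13/10) = -31/10.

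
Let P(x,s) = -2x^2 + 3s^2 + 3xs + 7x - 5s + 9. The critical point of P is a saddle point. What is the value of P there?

∂P/∂x = -4x + 3s + 7 = 0 and ∂P/∂s = 3x + 6s - 5 = 0, so (x, s) = (19/11, -1/33).
The Hessian has P_{xx} = -4, P_{ss} = 6, P_{xs} = 3, giving D = -33 < 0, so the point is a saddle point.
P(19/11, -1/33) = 499/33.

499/33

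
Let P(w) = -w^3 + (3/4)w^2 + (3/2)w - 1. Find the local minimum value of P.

P'(w) = -3w^2 + (3/2)w + 3/2. Setting P'(w) = 0 gives w ∈ {-1/2, 1}.
P''(w) = -6w + 3/2. P''(-1/2) = 9/2 > 0 ⇒ local minimum; P''(1) = -9/2 < 0 ⇒ local maximum.
So the local minimum value is P(-1/2) = -23/16.

-23/16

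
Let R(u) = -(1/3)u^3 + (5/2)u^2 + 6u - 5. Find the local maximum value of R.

49

R'(u) = -u^2 + 5u + 6 = 0 at u = -1, 6.
Since R''(u) = -2u + 5, we get R''(-1) = 7 > 0 ⇒ local minimum; R''(6) = -7 < 0 ⇒ local maximum.
Thus R has its local maximum at u = 6, with value 49.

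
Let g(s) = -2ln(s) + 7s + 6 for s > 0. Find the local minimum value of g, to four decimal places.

g'(s) = -2/s + 7 = 0 gives s = 2/7.
g''(s) = 2/s², which is positive for s > 0, so this is a local minimum.
g(2/7) = -2·ln(2/7) + 2 + 6 ≈ 10.5055.

10.5055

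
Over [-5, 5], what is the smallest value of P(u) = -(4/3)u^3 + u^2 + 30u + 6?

-503/12

Differentiating, P'(u) = -4u^2 + 2u + 30; which vanishes at u = -5/2 and u = 3.
Candidates: P(-5) = 143/3, P(-5/2) = -503/12, P(3) = 69, P(5) = 43/3.
Hence the absolute minimum is -503/12 at u = -5/2.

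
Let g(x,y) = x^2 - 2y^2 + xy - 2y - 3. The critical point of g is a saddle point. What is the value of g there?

∂g/∂x = 2x + y = 0 and ∂g/∂y = x - 4y - 2 = 0, so (x, y) = (2/9, -4/9).
The Hessian has g_{xx} = 2, g_{yy} = -4, g_{xy} = 1, giving D = -9 < 0, so the point is a saddle point.
g(2/9, -4/9) = -23/9.

-23/9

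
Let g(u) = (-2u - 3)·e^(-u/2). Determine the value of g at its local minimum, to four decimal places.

Differentiating with the product rule gives g'(u) = (u - 1/2)·e^(-u/2). Since e^(-u/2) > 0, the only critical point is u = 1/2.
g''(1/2) has the same sign as 1 > 0, so this is a local minimum.
g(1/2) = (-4)·e^(-1/4) ≈ -3.1152.

-3.1152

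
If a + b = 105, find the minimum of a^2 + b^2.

With a + b = 105, a^2 + b^2 = a^2 + (105 − a)^2.
The derivative 2a − 2(105 − a) = 4a − 210 vanishes at a = 105/2; second derivative 4 > 0, a minimum.
The minimum is 2·(105/2)^2 = 11025/2.

11025/2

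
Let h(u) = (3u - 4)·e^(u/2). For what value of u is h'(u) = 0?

-2/3

Differentiating with the product rule gives h'(u) = ((3/2)u + 1)·e^(u/2). Since e^(u/2) > 0, the only critical point is u = -2/3.
h''(-2/3) has the same sign as 3/2 > 0, so this is a local minimum.
h(-2/3) = (-6)·e^(-1/3) ≈ -4.2992.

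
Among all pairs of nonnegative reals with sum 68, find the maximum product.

With x + y = 68, the product is P(x) = x(68 − x).
P'(x) = 68 − 2x = 0 gives x = 34; P'' = −2 < 0, so this is the maximum.
P = 34·34 = 1156.

1156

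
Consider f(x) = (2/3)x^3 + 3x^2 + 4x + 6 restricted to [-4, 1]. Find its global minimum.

-14/3

f'(x) = 2x^2 + 6x + 4, which vanishes at x = -2 and x = -1.
Candidates: f(-4) = -14/3; f(-2) = 14/3; f(-1) = 13/3; f(1) = 41/3.
The minimum over the interval is -14/3, attained at x = -4.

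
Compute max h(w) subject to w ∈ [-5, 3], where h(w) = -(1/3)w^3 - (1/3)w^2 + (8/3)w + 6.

26

The derivative is -w^2 - (2/3)w + 8/3, which vanishes at w = -2 and w = 4/3.
Candidates: h(-5) = 26,  h(-2) = 2,  h(4/3) = 662/81,  h(3) = 2.
The maximum over the interval is 26, attained at w = -5.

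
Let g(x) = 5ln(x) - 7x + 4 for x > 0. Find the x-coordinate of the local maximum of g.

5/7

g'(x) = 5/x − 7 = 0 gives x = 5/7.
g''(x) = -5/x², which is negative for x > 0, so this is a local maximum.
g(5/7) = 5·ln(5/7) - 5 + 4 ≈ -2.6824.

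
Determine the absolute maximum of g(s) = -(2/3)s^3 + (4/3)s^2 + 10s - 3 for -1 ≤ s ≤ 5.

g'(s) = -2s^2 + (8/3)s + 10, whose only zero in [-1, 5] is s = 3.
Evaluating at the critical points and endpoints: g(-1) = -11,  g(3) = 21,  g(5) = -3.
So the maximum is g(3) = 21.

21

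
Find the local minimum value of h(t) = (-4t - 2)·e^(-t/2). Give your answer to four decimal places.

-3.7789

By the product rule, h'(t) = (2t - 3)·e^(-t/2). Since e^(-t/2) > 0, the only critical point is t = 3/2.
h''(3/2) has the same sign as 2 > 0, so this is a local minimum.
h(3/2) = (-8)·e^(-3/4) ≈ -3.7789.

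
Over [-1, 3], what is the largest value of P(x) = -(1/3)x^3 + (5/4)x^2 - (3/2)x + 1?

P'(x) = -x^2 + (5/2)x - 3/2, which vanishes at x = 1 and x = 3/2.
Evaluating at the critical points and endpoints: P(-1) = 49/12; P(1) = 5/12; P(3/2) = 7/16; P(3) = -5/4.
So the maximum is P(-1) = 49/12.

49/12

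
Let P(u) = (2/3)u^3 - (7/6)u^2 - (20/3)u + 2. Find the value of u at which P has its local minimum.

5/2

P'(u) = 2u^2 - (7/3)u - 20/3 = 0 at u = -4/3, 5/2.
Second-derivative test with P''(u) = 4u - 7/3: P''(-4/3) = -23/3 < 0 ⇒ local maximum; P''(5/2) = 23/3 > 0 ⇒ local minimum.
So the local minimum value is P(5/2) = -277/24.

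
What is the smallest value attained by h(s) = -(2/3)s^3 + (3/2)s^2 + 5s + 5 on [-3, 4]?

The derivative is -2s^2 + 3s + 5, which vanishes at s = -1 and s = 5/2.
Candidates: h(-3) = 43/2,  h(-1) = 13/6,  h(5/2) = 395/24,  h(4) = 19/3.
The minimum over the interval is 13/6, attained at s = -1.

13/6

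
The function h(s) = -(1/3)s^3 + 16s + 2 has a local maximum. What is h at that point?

h'(s) = -s^2 + 16. Setting h'(s) = 0 gives s ∈ {-4, 4}.
h''(s) = -2s. h''(-4) = 8 > 0 ⇒ local minimum; h''(4) = -8 < 0 ⇒ local maximum.
The local maximum is h(4) = 134/3.

134/3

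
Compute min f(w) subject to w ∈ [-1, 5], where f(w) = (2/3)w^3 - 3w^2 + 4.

-5

Differentiating, f'(w) = 2w^2 - 6w; which vanishes at w = 0 and w = 3.
Compare values at every candidate in [-1, 5]: f(-1) = 1/3; f(0) = 4; f(3) = -5; f(5) = 37/3.
Hence the absolute minimum is -5 at w = 3.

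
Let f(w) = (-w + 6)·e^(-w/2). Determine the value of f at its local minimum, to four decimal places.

By the product rule, f'(w) = ((1/2)w - 4)·e^(-w/2). Since e^(-w/2) > 0, the only critical point is w = 8.
f''(8) has the same sign as 1/2 > 0, so this is a local minimum.
f(8) = (-2)·e^(-4) ≈ -0.0366.

-0.0366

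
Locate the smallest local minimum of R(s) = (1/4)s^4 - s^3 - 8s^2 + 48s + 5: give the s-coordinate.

R'(s) = s^3 - 3s^2 - 16s + 48. Setting R'(s) = 0 gives s ∈ {-4, 3, 4}.
Since R''(s) = 3s^2 - 6s - 16, we get R''(-4) = 56 > 0 ⇒ local minimum; R''(3) = -7 < 0 ⇒ local maximum; R''(4) = 8 > 0 ⇒ local minimum.
Thus R has its smallest local minimum at s = -4, with value -187.

-4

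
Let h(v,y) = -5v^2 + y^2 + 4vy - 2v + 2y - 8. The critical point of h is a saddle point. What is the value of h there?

∂h/∂v = -10v + 4y - 2 = 0 and ∂h/∂y = 4v + 2y + 2 = 0, so (v, y) = (-1/3, -1/3).
The Hessian has h_{vv} = -10, h_{yy} = 2, h_{vy} = 4, giving D = -36 < 0, so the point is a saddle point.
h(-1/3, -1/3) = -8.

-8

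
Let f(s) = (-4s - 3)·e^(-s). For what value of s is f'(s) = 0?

f'(s) = (-4)·e^(-s) + (-4s - 3)·(-1)·e^(-s) = (4s - 1)·e^(-s). Since e^(-s) > 0, the only critical point is s = 1/4.
f''(1/4) has the same sign as 4 > 0, so this is a local minimum.
f(1/4) = (-4)·e^(-1/4) ≈ -3.1152.

1/4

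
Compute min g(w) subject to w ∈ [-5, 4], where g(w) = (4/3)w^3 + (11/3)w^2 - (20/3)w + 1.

-122/3

Differentiating, g'(w) = 4w^2 + (22/3)w - 20/3; which vanishes at w = -5/2 and w = 2/3.
Compare values at every candidate in [-5, 4]: g(-5) = -122/3, g(-5/2) = 79/4, g(2/3) = -115/81, g(4) = 355/3.
So the minimum is g(-5) = -122/3.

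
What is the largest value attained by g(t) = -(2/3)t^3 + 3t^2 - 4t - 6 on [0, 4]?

The derivative is -2t^2 + 6t - 4, which vanishes at t = 1 and t = 2.
Candidates: g(0) = -6, g(1) = -23/3, g(2) = -22/3, g(4) = -50/3.
So the maximum is g(0) = -6.

-6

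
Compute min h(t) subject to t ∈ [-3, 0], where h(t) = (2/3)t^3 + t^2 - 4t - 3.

h'(t) = 2t^2 + 2t - 4, whose only zero in [-3, 0] is t = -2.
Evaluating at the critical points and endpoints: h(-3) = 0, h(-2) = 11/3, h(0) = -3.
So the minimum is h(0) = -3.

-3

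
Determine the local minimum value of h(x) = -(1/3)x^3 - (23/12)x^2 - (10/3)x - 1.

Critical points: h'(x) = -x^2 - (23/6)x - 10/3 vanishes at x = -5/2, -4/3.
h''(x) = -2x - 23/6. h''(-5/2) = 7/6 > 0 ⇒ local minimum; h''(-4/3) = -7/6 < 0 ⇒ local maximum.
So the local minimum value is h(-5/2) = 9/16.

9/16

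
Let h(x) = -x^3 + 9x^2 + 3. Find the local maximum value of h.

h'(x) = -3x^2 + 18x = 0 at x = 0, 6.
Second-derivative test with h''(x) = -6x + 18: h''(0) = 18 > 0 ⇒ local minimum; h''(6) = -18 < 0 ⇒ local maximum.
Thus h has its local maximum at x = 6, with value 111.

111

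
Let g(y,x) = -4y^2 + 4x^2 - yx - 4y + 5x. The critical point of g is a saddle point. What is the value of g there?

∂g/∂y = -8y - x - 4 = 0 and ∂g/∂x = -y + 8x + 5 = 0, so (y, x) = (-27/65, -44/65).
The Hessian has g_{yy} = -8, g_{xx} = 8, g_{yx} = -1, giving D = -65 < 0, so the point is a saddle point.
g(-27/65, -44/65) = -56/65.

-56/65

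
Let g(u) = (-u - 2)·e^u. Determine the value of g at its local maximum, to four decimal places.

0.0498

g'(u) = (-1)·e^u + (-u - 2)·1·e^u = (-u - 3)·e^u. Since e^u > 0, the only critical point is u = -3.
g''(-3) has the same sign as -1 < 0, so this is a local maximum.
g(-3) = (1)·e^(-3) ≈ 0.0498.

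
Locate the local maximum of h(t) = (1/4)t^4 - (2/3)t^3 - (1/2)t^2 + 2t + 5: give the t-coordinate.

h'(t) = t^3 - 2t^2 - t + 2 = 0 at t = -1, 1, 2.
h''(t) = 3t^2 - 4t - 1. h''(-1) = 6 > 0 ⇒ local minimum; h''(1) = -2 < 0 ⇒ local maximum; h''(2) = 3 > 0 ⇒ local minimum.
Thus h has its local maximum at t = 1, with value 73/12.

1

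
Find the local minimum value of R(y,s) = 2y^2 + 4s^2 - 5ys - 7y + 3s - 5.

-144/7

∂R/∂y = 4y - 5s - 7 = 0 and ∂R/∂s = -5y + 8s + 3 = 0, so (y, s) = (41/7, 23/7).
The Hessian has R_{yy} = 4, R_{ss} = 8, R_{ys} = -5, giving D = 7 > 0 with R_{yy} > 0, so the point is a local minimum.
R(41/7, 23/7) = -144/7.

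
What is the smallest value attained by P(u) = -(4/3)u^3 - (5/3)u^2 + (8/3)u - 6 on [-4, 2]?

The derivative is -4u^2 - (10/3)u + 8/3, which vanishes at u = -4/3 and u = 1/2.
Candidates: P(-4) = 42, P(-4/3) = -758/81, P(1/2) = -21/4, P(2) = -18.
Hence the absolute minimum is -18 at u = 2.

-18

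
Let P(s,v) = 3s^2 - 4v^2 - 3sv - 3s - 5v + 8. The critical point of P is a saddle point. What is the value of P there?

180/19

∂P/∂s = 6s - 3v - 3 = 0 and ∂P/∂v = -3s - 8v - 5 = 0, so (s, v) = (3/19, -13/19).
The Hessian has P_{ss} = 6, P_{vv} = -8, P_{sv} = -3, giving D = -57 < 0, so the point is a saddle point.
P(3/19, -13/19) = 180/19.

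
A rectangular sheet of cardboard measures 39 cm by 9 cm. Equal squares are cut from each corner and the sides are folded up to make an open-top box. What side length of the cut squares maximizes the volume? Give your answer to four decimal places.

2.1051

With cut size x, the volume is V(x) = x(39 − 2x)(9 − 2x) for 0 < x < 4.5.
V'(x) = 12x^2 − 192x + 351. Setting V'(x) = 0 gives x ≈ 2.1051 (the root in (0, 4.5)).
V''(x) = 24x − 192 is negative there, so this is the maximum; V ≈ 350.7858.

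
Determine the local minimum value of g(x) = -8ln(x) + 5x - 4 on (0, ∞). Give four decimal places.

g'(x) = -8/x + 5 = 0 gives x = 8/5.
g''(x) = 8/x², which is positive for x > 0, so this is a local minimum.
g(8/5) = -8·ln(8/5) + 8 - 4 ≈ 0.2400.

0.2400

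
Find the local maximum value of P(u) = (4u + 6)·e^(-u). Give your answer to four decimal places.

6.5949

By the product rule, P'(u) = (-4u - 2)·e^(-u). Since e^(-u) > 0, the only critical point is u = -1/2.
P''(-1/2) has the same sign as -4 < 0, so this is a local maximum.
P(-1/2) = (4)·e^(1/2) ≈ 6.5949.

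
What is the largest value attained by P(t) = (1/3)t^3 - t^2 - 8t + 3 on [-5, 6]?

The derivative is t^2 - 2t - 8, which vanishes at t = -2 and t = 4.
Compare values at every candidate in [-5, 6]: P(-5) = -71/3; P(-2) = 37/3; P(4) = -71/3; P(6) = -9.
So the maximum is P(-2) = 37/3.

37/3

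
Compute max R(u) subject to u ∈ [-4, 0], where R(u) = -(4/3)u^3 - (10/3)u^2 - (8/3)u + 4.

140/3

R'(u) = -4u^2 - (20/3)u - 8/3, which vanishes at u = -1 and u = -2/3.
Evaluating at the critical points and endpoints: R(-4) = 140/3; R(-1) = 14/3; R(-2/3) = 380/81; R(0) = 4.
Hence the absolute maximum is 140/3 at u = -4.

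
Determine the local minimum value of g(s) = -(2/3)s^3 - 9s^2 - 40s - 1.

g'(s) = -2s^2 - 18s - 40 = 0 at s = -5, -4.
g''(s) = -4s - 18. g''(-5) = 2 > 0 ⇒ local minimum; g''(-4) = -2 < 0 ⇒ local maximum.
Thus g has its local minimum at s = -5, with value 172/3.

172/3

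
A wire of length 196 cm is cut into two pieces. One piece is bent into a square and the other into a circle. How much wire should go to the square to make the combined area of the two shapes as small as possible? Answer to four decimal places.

Let x be the length used for the square. Square side x/4; circle radius (196−x)/(2π).
A(x) = (x/4)² + π·((196−x)/(2π))² = x²/16 + (196−x)²/(4π) for 0 ≤ x ≤ 196. A'(x) = x/8 − (196−x)/(2π) = 0 gives x = 4·196/(π+4) ≈ 109.7794.
A'' = 1/8 + 1/(2π) > 0, so this gives the minimum combined area; x ≈ 109.7794 cm to the square.

109.7794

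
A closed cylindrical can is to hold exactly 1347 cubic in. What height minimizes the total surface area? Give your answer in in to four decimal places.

With radius r and height h, πr²h = 1347 so h = 1347/(πr²), and S(r) = 2πr² + 2πrh = 2πr² + 2·1347/r.
S'(r) = 4πr − 2·1347/r² = 0 ⇒ r³ = 1347/(2π), so r ≈ 5.9850 and h = 2r ≈ 11.9700.
S''(r) = 4π + 4·1347/r³ > 0, so this is the minimum; S ≈ 675.1904.

11.9700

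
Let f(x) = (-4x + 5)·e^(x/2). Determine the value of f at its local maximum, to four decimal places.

5.4983

f'(x) = (-4)·e^(x/2) + (-4x + 5)·(1/2)·e^(x/2) = (-2x - 3/2)·e^(x/2). Since e^(x/2) > 0, the only critical point is x = -3/4.
f''(-3/4) has the same sign as -2 < 0, so this is a local maximum.
f(-3/4) = (8)·e^(-3/8) ≈ 5.4983.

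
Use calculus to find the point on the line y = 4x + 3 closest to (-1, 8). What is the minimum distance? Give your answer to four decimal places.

Minimize D(x)^2 = (x + 1)^2 + (4x - 5)^2.
d/dx[D^2] = 2(x + 1) + 2·4·(4x - 5) = 0 ⇒ x = 19/17.
Then y = 127/17 and the distance is √(81/17) ≈ 2.1828.

2.1828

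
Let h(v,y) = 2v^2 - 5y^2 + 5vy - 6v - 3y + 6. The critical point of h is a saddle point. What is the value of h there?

∂h/∂v = 4v + 5y - 6 = 0 and ∂h/∂y = 5v - 10y - 3 = 0, so (v, y) = (15/13, 18/65).
The Hessian has h_{vv} = 4, h_{yy} = -10, h_{vy} = 5, giving D = -65 < 0, so the point is a saddle point.
h(15/13, 18/65) = 138/65.

138/65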